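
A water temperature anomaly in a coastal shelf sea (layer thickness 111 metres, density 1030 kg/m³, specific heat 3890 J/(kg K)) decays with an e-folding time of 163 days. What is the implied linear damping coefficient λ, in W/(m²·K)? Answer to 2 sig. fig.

32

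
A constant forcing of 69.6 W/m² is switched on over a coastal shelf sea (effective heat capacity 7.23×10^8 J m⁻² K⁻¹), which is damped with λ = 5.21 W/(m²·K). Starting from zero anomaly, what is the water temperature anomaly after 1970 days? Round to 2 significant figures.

Areal heat capacity C = 7.23×10^8 J m⁻² K⁻¹ (given).
τ = C / λ = 7.23×10^8 / 5.21 = 1.39×10^8 s.
Equilibrium anomaly ΔT_eq = F / λ = 69.6 / 5.21 = 13.4 K.
t = 1970 days = 1.70×10^8 s, so t/τ = 1.23.
ΔT(t) = ΔT_eq (1 − e^(−t/τ)) = 13.4 × (1 − e^−1.23) = 9.44 K.

9.4 K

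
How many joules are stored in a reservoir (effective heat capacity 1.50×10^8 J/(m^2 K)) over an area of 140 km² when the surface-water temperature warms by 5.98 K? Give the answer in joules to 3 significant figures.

Areal heat capacity C = 1.50×10^8 J/(m^2 K) (given).
Heat per unit area: q = C ΔT = 1.50×10^8 × 5.98 = 8.97×10^8 J/m².
Total heat: Q = q × A = 8.97×10^8 × (140 × 10⁶ m²) = 1.26×10^17 J.

1.26×10^17 J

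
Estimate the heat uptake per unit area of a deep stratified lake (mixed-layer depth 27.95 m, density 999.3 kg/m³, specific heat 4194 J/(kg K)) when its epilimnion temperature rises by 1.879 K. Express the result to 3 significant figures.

2.20×10^8

Areal heat capacity C = ρ c_p D = 999.3 × 4194 × 27.95 = 1.17×10^8 J/(m^2 K).
ΔQ = C ΔT = 1.17×10^8 × 1.879 = 2.20×10^8 J/m².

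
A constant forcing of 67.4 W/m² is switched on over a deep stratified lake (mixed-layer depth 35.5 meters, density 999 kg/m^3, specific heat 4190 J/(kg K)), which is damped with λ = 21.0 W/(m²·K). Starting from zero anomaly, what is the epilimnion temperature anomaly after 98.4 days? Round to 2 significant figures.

Areal heat capacity C = ρ c_p D = 999 × 4190 × 35.5 = 1.49×10^8 J/(m²·K).
τ = C / λ = 1.49×10^8 / 21.0 = 7.08×10^6 s.
Equilibrium anomaly ΔT_eq = F / λ = 67.4 / 21.0 = 3.21 K.
t = 98.4 days = 8.50×10^6 s, so t/τ = 1.20.
ΔT(t) = ΔT_eq (1 − e^(−t/τ)) = 3.21 × (1 − e^−1.20) = 2.24 K.

2.2 K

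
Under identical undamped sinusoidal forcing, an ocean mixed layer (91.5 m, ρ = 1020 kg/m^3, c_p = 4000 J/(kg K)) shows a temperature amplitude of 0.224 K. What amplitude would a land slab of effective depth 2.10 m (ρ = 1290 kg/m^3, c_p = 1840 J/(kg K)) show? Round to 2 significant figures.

17 K

C_ocean = 3.73×10^8 J/(m²·K); C_land = 4.98×10^6 J/(m²·K).
A ∝ 1/C ⇒ A_land = A_ocean × C_ocean/C_land = 0.224 × 74.9 = 16.8 K.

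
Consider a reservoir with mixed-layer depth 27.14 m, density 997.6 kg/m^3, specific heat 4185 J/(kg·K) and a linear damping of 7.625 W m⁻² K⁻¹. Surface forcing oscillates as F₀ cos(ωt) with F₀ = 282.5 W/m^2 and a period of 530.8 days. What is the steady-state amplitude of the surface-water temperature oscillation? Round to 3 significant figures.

Areal heat capacity C = ρ c_p D = 997.6 × 4185 × 27.14 = 1.13×10^8 J/(m^2 K).
Angular frequency ω = 2π / T = 2π / 4.59×10^7 s = 1.37×10^-7 s⁻¹.
√((Cω)² + λ²) = √((15.5)² + 7.625²) = 17.3 W/(m²·K).
Amplitude A = F₀ / √((Cω)²+λ²) = 282.5 / 17.3 = 16.3 K.

16.3 K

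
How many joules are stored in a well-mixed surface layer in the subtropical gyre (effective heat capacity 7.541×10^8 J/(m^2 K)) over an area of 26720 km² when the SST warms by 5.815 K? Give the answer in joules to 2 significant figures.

1.2×10^20 J

Areal heat capacity C = 7.541×10^8 J/(m^2 K) (given).
Heat per unit area: q = C ΔT = 7.54×10^8 × 5.815 = 4.39×10^9 J/m².
Total heat: Q = q × A = 4.39×10^9 × (26720 × 10⁶ m²) = 1.17×10^20 J.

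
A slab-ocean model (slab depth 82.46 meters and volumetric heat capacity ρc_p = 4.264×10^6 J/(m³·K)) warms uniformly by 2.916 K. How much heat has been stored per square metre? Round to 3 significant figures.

1.03×10^9

Areal heat capacity C = ρc_p × D = 4.264×10^6 × 82.46 = 3.52×10^8 J m⁻² K⁻¹.
ΔQ = C ΔT = 3.52×10^8 × 2.916 = 1.03×10^9 J/m².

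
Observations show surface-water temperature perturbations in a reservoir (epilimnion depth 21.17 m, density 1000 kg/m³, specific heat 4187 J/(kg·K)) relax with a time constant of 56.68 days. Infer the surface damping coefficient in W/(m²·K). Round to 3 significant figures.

Areal heat capacity C = ρ c_p D = 1000 × 4187 × 21.17 = 8.86×10^7 J/(m²·K).
τ = 56.68 days = 4.90×10^6 s.
λ = C / τ = 8.86×10^7 / 4.90×10^6 = 18.1 W/(m²·K).

18.1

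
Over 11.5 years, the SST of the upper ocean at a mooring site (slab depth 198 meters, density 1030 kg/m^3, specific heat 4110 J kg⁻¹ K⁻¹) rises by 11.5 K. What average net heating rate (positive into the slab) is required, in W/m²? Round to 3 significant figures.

26.6

Areal heat capacity C = ρ c_p D = 1030 × 4110 × 198 = 8.38×10^8 J m⁻² K⁻¹.
Required heat per unit area: Q = C ΔT = 8.38×10^8 × 11.5 = 9.64×10^9 J/m².
Flux F = Q / Δt = 9.64×10^9 / 3.63×10^8 s = 26.6 W/m².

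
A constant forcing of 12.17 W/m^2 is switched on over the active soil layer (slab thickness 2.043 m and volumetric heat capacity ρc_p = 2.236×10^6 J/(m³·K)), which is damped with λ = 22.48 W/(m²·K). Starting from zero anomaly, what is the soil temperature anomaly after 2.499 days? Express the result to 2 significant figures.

0.35 K

Areal heat capacity C = ρc_p × D = 2.236×10^6 × 2.043 = 4.57×10^6 J/(m²·K).
τ = C / λ = 4.57×10^6 / 22.48 = 2.03×10^5 s.
Equilibrium anomaly ΔT_eq = F / λ = 12.17 / 22.48 = 0.541 K.
t = 2.499 days = 2.16×10^5 s, so t/τ = 1.06.
ΔT(t) = ΔT_eq (1 − e^(−t/τ)) = 0.541 × (1 − e^−1.06) = 0.354 K.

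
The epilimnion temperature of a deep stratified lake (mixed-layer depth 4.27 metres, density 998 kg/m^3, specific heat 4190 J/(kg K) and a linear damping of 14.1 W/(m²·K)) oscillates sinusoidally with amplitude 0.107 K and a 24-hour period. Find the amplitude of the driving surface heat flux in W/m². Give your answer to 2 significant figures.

140

Areal heat capacity C = ρ c_p D = 998 × 4190 × 4.27 = 1.79×10^7 J/(m²·K).
ω = 2π / 86400 s = 7.27×10^-5 s⁻¹.
√((Cω)² + λ²) = √((1300)² + 14.1²) = 1300 W/(m²·K).
F₀ = A × √((Cω)²+λ²) = 0.107 × 1300 = 139 W/m².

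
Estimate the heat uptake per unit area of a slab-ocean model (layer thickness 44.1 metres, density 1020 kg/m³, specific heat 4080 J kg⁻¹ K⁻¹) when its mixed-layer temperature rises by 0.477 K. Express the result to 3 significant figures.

8.75×10^7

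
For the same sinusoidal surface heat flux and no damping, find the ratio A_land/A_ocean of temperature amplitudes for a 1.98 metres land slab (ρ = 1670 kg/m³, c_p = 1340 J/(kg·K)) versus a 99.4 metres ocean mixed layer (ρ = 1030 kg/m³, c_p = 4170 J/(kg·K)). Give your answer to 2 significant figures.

C_ocean = 1030 × 4170 × 99.4 = 4.27×10^8 J/(m²·K).
C_land = 1670 × 1340 × 1.98 = 4.43×10^6 J/(m²·K).
Undamped amplitude ∝ 1/C, so A_land/A_ocean = C_ocean/C_land = 96.4.

96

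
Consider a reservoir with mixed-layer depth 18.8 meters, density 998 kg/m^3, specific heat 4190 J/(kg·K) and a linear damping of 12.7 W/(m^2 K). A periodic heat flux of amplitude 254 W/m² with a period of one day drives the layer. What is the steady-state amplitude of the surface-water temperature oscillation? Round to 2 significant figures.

0.044 K

Areal heat capacity C = ρ c_p D = 998 × 4190 × 18.8 = 7.86×10^7 J/(m²·K).
Angular frequency ω = 2π / T = 2π / 86400 s = 7.27×10^-5 s⁻¹.
√((Cω)² + λ²) = √((5720)² + 12.7²) = 5720 W/(m²·K).
Amplitude A = F₀ / √((Cω)²+λ²) = 254 / 5720 = 0.0444 K.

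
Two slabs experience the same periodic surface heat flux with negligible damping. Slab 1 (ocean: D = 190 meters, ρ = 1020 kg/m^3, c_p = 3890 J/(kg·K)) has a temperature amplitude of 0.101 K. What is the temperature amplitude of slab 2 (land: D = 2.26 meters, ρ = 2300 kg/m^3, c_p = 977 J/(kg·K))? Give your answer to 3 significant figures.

15.0 K

C_ocean = 7.54×10^8 J/(m²·K); C_land = 5.08×10^6 J/(m²·K).
A ∝ 1/C ⇒ A_land = A_ocean × C_ocean/C_land = 0.101 × 148 = 15.0 K.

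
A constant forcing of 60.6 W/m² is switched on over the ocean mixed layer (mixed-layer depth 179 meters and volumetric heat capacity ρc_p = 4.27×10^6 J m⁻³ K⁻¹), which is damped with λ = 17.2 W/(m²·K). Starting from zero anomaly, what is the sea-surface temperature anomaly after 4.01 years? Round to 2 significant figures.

3.3 K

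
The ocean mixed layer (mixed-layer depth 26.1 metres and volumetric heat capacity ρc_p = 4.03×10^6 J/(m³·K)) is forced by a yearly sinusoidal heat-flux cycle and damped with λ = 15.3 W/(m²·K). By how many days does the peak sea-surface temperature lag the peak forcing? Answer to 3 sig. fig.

Areal heat capacity C = ρc_p × D = 4.03×10^6 × 26.1 = 1.05×10^8 J/(m²·K).
ω = 2π / 3.15×10^7 s = 1.99×10^-7 s⁻¹.
Phase lag φ = arctan(Cω/λ) = arctan(21.0/15.3) = 0.940 rad.
Time lag = φ / ω = 0.940 / 1.99×10^-7 = 4.72×10^6 s = 54.6 days.

54.6 days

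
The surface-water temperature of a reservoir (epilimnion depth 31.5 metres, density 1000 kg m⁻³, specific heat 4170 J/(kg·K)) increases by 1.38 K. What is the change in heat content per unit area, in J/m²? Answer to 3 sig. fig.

Areal heat capacity C = ρ c_p D = 1000 × 4170 × 31.5 = 1.31×10^8 J/(m^2 K).
ΔQ = C ΔT = 1.31×10^8 × 1.38 = 1.81×10^8 J/m².

1.81×10^8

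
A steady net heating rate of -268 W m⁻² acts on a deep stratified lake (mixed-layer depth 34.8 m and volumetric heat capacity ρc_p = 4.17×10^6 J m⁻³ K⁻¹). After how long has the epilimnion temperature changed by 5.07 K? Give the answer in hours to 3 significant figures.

763 hours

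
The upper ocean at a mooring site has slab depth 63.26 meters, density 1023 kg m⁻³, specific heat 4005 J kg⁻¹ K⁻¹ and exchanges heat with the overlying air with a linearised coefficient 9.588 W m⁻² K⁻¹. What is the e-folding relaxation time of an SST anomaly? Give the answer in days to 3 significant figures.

313 days

Areal heat capacity C = ρ c_p D = 1023 × 4005 × 63.26 = 2.59×10^8 J m⁻² K⁻¹.
Relaxation time τ = C / λ = 2.59×10^8 / 9.588 = 2.70×10^7 s.
In days: 2.70×10^7 s / (86400 s/day) = 313 days.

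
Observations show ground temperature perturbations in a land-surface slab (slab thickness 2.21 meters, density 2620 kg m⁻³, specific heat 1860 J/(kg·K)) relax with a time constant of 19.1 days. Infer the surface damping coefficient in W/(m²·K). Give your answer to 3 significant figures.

Areal heat capacity C = ρ c_p D = 2620 × 1860 × 2.21 = 1.08×10^7 J/(m²·K).
τ = 19.1 days = 1.65×10^6 s.
λ = C / τ = 1.08×10^7 / 1.65×10^6 = 6.53 W/(m²·K).

6.53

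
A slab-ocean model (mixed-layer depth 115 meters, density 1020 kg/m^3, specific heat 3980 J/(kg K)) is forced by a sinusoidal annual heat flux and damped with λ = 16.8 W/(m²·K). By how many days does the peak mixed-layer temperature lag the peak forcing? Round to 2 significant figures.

Areal heat capacity C = ρ c_p D = 1020 × 3980 × 115 = 4.67×10^8 J/(m^2 K).
ω = 2π / 3.15×10^7 s = 1.99×10^-7 s⁻¹.
Phase lag φ = arctan(Cω/λ) = arctan(93.0/16.8) = 1.39 rad.
Time lag = φ / ω = 1.39 / 1.99×10^-7 = 6.99×10^6 s = 80.9 days.

81 days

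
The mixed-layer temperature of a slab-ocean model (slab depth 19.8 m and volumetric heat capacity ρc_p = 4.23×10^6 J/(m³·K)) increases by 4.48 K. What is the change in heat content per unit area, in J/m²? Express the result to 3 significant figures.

3.75×10^8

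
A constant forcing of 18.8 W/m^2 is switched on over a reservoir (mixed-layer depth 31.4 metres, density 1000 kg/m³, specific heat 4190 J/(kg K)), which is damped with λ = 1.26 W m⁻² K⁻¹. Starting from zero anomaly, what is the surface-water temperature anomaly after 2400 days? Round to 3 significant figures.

12.9 K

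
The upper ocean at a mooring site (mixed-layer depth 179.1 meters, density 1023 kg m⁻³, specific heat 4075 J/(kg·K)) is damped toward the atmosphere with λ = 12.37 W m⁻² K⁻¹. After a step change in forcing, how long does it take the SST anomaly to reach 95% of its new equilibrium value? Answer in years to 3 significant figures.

5.73 years

Areal heat capacity C = ρ c_p D = 1023 × 4075 × 179.1 = 7.47×10^8 J m⁻² K⁻¹.
τ = C / λ = 7.47×10^8 / 12.37 = 6.04×10^7 s.
Fraction reached: 1 − e^(−t/τ) = 0.95 ⇒ t = −τ ln(1 − 0.95) = τ × 3.00.
t = 1.81×10^8 s = 5.73 years.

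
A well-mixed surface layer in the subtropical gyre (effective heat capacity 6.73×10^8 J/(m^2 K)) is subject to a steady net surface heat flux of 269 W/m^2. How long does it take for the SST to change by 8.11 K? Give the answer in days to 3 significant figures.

235 days

Areal heat capacity C = 6.73×10^8 J/(m^2 K) (given).
Time required: Δt = C ΔT / F = 6.73×10^8 × 8.11 / 269 = 2.03×10^7 s.
In days: 2.03×10^7 s / (86400 s/day) = 235 days.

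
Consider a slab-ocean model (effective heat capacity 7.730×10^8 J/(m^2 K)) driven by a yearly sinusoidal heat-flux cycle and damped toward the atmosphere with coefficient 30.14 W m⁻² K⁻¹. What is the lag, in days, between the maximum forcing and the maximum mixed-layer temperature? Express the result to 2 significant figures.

Areal heat capacity C = 7.730×10^8 J/(m^2 K) (given).
ω = 2π / 3.15×10^7 s = 1.99×10^-7 s⁻¹.
Phase lag φ = arctan(Cω/λ) = arctan(154/30.14) = 1.38 rad.
Time lag = φ / ω = 1.38 / 1.99×10^-7 = 6.91×10^6 s = 80.0 days.

80 days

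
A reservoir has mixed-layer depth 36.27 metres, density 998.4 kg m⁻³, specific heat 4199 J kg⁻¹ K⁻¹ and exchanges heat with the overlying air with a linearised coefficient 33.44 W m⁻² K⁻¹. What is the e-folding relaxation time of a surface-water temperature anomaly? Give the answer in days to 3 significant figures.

52.6 days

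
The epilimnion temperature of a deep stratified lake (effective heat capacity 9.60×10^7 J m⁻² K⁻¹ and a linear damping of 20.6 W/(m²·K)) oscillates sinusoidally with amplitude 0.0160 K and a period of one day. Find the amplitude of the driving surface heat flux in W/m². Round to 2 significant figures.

Areal heat capacity C = 9.60×10^7 J m⁻² K⁻¹ (given).
ω = 2π / 86400 s = 7.27×10^-5 s⁻¹.
√((Cω)² + λ²) = √((6980)² + 20.6²) = 6980 W/(m²·K).
F₀ = A × √((Cω)²+λ²) = 0.0160 × 6980 = 112 W/m².

110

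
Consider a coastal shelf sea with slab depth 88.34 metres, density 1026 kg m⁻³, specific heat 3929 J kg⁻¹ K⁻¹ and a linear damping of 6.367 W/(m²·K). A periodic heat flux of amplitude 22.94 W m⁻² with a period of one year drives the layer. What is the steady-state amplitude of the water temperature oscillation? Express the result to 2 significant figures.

Areal heat capacity C = ρ c_p D = 1026 × 3929 × 88.34 = 3.56×10^8 J m⁻² K⁻¹.
Angular frequency ω = 2π / T = 2π / 3.15×10^7 s = 1.99×10^-7 s⁻¹.
√((Cω)² + λ²) = √((71.0)² + 6.367²) = 71.2 W/(m²·K).
Amplitude A = F₀ / √((Cω)²+λ²) = 22.94 / 71.2 = 0.322 K.

0.32 K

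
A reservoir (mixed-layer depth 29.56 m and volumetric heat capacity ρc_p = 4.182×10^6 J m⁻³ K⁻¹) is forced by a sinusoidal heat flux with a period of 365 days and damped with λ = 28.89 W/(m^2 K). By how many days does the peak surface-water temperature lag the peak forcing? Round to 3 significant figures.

41.0 days

Areal heat capacity C = ρc_p × D = 4.182×10^6 × 29.56 = 1.24×10^8 J/(m^2 K).
ω = 2π / 3.15×10^7 s = 1.99×10^-7 s⁻¹.
Phase lag φ = arctan(Cω/λ) = arctan(24.6/28.89) = 0.706 rad.
Time lag = φ / ω = 0.706 / 1.99×10^-7 = 3.54×10^6 s = 41.0 days.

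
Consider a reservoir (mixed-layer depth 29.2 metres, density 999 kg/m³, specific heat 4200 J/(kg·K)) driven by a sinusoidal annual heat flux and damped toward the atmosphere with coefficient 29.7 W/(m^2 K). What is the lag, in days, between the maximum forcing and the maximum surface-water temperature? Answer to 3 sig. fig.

40.0 days

Areal heat capacity C = ρ c_p D = 999 × 4200 × 29.2 = 1.23×10^8 J/(m²·K).
ω = 2π / 3.15×10^7 s = 1.99×10^-7 s⁻¹.
Phase lag φ = arctan(Cω/λ) = arctan(24.4/29.7) = 0.688 rad.
Time lag = φ / ω = 0.688 / 1.99×10^-7 = 3.45×10^6 s = 40.0 days.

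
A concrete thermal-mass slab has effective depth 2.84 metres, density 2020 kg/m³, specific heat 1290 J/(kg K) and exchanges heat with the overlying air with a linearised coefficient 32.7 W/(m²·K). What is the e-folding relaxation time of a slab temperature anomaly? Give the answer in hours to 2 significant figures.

Areal heat capacity C = ρ c_p D = 2020 × 1290 × 2.84 = 7.40×10^6 J/(m^2 K).
Relaxation time τ = C / λ = 7.40×10^6 / 32.7 = 2.26×10^5 s.
In hours: 2.26×10^5 s / (3600 s/hour) = 62.9 hours.

63 hours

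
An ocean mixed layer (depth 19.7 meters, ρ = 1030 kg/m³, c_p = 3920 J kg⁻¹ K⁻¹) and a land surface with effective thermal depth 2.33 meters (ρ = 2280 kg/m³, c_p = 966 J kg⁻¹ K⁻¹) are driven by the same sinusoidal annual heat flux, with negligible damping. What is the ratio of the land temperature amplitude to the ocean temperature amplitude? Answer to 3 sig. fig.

C_ocean = 1030 × 3920 × 19.7 = 7.95×10^7 J/(m²·K).
C_land = 2280 × 966 × 2.33 = 5.13×10^6 J/(m²·K).
Undamped amplitude ∝ 1/C, so A_land/A_ocean = C_ocean/C_land = 15.5.

15.5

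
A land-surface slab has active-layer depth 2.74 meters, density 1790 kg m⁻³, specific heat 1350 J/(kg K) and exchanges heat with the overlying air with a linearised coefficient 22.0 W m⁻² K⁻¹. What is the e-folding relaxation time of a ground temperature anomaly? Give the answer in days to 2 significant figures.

Areal heat capacity C = ρ c_p D = 1790 × 1350 × 2.74 = 6.62×10^6 J/(m^2 K).
Relaxation time τ = C / λ = 6.62×10^6 / 22.0 = 3.01×10^5 s.
In days: 3.01×10^5 s / (86400 s/day) = 3.48 days.

3.5 days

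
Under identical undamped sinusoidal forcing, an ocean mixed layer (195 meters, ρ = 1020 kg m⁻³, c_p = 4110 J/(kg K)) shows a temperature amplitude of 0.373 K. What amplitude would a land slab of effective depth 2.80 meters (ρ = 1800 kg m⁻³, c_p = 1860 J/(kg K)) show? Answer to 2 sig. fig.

33 K

C_ocean = 8.17×10^8 J/(m²·K); C_land = 9.37×10^6 J/(m²·K).
A ∝ 1/C ⇒ A_land = A_ocean × C_ocean/C_land = 0.373 × 87.2 = 32.5 K.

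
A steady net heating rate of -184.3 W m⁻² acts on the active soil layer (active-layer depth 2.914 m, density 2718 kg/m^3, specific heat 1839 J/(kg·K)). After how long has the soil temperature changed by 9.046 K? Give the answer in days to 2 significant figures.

8.3 days

Areal heat capacity C = ρ c_p D = 2718 × 1839 × 2.914 = 1.46×10^7 J/(m²·K).
Time required: Δt = C ΔT / F = 1.46×10^7 × -9.046 / -184.3 = 7.15×10^5 s.
In days: 7.15×10^5 s / (86400 s/day) = 8.27 days.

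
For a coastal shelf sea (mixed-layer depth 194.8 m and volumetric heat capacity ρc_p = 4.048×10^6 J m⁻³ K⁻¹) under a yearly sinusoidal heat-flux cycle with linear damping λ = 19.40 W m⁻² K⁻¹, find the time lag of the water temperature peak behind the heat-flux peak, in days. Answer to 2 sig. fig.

Areal heat capacity C = ρc_p × D = 4.048×10^6 × 194.8 = 7.89×10^8 J/(m^2 K).
ω = 2π / 3.15×10^7 s = 1.99×10^-7 s⁻¹.
Phase lag φ = arctan(Cω/λ) = arctan(157/19.40) = 1.45 rad.
Time lag = φ / ω = 1.45 / 1.99×10^-7 = 7.27×10^6 s = 84.1 days.

84 days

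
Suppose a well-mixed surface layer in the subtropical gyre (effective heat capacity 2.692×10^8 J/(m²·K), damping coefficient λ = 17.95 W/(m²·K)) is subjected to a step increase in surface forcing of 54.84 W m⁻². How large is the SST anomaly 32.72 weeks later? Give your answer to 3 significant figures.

Areal heat capacity C = 2.692×10^8 J/(m²·K) (given).
τ = C / λ = 2.69×10^8 / 17.95 = 1.50×10^7 s.
Equilibrium anomaly ΔT_eq = F / λ = 54.84 / 17.95 = 3.06 K.
t = 32.72 weeks = 1.98×10^7 s, so t/τ = 1.32.
ΔT(t) = ΔT_eq (1 − e^(−t/τ)) = 3.06 × (1 − e^−1.32) = 2.24 K.

2.24 K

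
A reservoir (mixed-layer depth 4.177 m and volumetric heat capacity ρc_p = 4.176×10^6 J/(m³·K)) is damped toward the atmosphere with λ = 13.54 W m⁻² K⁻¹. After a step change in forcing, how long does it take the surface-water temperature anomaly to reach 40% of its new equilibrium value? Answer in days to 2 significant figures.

Areal heat capacity C = ρc_p × D = 4.176×10^6 × 4.177 = 1.74×10^7 J/(m^2 K).
τ = C / λ = 1.74×10^7 / 13.54 = 1.29×10^6 s.
Fraction reached: 1 − e^(−t/τ) = 0.40 ⇒ t = −τ ln(1 − 0.40) = τ × 0.511.
t = 6.58×10^5 s = 7.62 days.

7.6 days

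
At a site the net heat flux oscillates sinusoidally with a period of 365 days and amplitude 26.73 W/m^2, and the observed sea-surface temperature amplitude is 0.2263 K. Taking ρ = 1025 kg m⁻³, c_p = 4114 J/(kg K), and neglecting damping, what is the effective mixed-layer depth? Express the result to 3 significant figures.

ω = 2π / 3.15×10^7 s = 1.99×10^-7 s⁻¹.
Required C = F₀ / (A ω) = 26.73 / (0.2263 × 1.99×10^-7) = 5.93×10^8 J/(m²·K).
D = C / (ρ c_p) = 5.93×10^8 / (1025 × 4114) = 141 m.

141 m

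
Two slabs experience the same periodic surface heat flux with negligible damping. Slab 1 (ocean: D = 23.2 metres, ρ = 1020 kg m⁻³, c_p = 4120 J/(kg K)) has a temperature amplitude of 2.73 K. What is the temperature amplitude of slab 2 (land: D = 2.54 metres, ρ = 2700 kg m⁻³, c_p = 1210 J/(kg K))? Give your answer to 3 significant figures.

32.1 K

C_ocean = 9.75×10^7 J/(m²·K); C_land = 8.30×10^6 J/(m²·K).
A ∝ 1/C ⇒ A_land = A_ocean × C_ocean/C_land = 2.73 × 11.7 = 32.1 K.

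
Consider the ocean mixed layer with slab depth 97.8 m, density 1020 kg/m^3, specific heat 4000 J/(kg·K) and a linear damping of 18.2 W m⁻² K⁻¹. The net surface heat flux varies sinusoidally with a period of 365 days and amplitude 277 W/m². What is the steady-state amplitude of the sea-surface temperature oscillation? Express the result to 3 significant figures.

3.40 K

Areal heat capacity C = ρ c_p D = 1020 × 4000 × 97.8 = 3.99×10^8 J/(m²·K).
Angular frequency ω = 2π / T = 2π / 3.15×10^7 s = 1.99×10^-7 s⁻¹.
√((Cω)² + λ²) = √((79.5)² + 18.2²) = 81.6 W/(m²·K).
Amplitude A = F₀ / √((Cω)²+λ²) = 277 / 81.6 = 3.40 K.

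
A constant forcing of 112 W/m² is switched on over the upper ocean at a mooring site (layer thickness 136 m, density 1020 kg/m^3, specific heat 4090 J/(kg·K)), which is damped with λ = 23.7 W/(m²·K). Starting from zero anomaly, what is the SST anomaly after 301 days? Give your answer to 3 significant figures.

Areal heat capacity C = ρ c_p D = 1020 × 4090 × 136 = 5.67×10^8 J/(m^2 K).
τ = C / λ = 5.67×10^8 / 23.7 = 2.39×10^7 s.
Equilibrium anomaly ΔT_eq = F / λ = 112 / 23.7 = 4.73 K.
t = 301 days = 2.60×10^7 s, so t/τ = 1.09.
ΔT(t) = ΔT_eq (1 − e^(−t/τ)) = 4.73 × (1 − e^−1.09) = 3.13 K.

3.13 K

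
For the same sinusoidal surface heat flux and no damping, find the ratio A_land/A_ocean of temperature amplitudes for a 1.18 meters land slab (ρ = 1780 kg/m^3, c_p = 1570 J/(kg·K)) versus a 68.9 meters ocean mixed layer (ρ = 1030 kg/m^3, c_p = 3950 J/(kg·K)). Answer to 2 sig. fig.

85

C_ocean = 1030 × 3950 × 68.9 = 2.80×10^8 J/(m²·K).
C_land = 1780 × 1570 × 1.18 = 3.30×10^6 J/(m²·K).
Undamped amplitude ∝ 1/C, so A_land/A_ocean = C_ocean/C_land = 85.0.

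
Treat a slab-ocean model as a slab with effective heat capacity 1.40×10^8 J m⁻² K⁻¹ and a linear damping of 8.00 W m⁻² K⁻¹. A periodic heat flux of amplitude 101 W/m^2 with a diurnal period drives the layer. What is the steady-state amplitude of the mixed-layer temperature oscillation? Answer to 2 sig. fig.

0.0099 K

Areal heat capacity C = 1.40×10^8 J m⁻² K⁻¹ (given).
Angular frequency ω = 2π / T = 2π / 86400 s = 7.27×10^-5 s⁻¹.
√((Cω)² + λ²) = √((10200)² + 8.00²) = 10200 W/(m²·K).
Amplitude A = F₀ / √((Cω)²+λ²) = 101 / 10200 = 0.00992 K.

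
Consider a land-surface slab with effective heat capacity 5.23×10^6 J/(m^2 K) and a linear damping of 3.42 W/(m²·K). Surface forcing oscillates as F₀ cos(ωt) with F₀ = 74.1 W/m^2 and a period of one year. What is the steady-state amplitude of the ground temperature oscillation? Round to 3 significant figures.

20.7 K

Areal heat capacity C = 5.23×10^6 J/(m^2 K) (given).
Angular frequency ω = 2π / T = 2π / 3.15×10^7 s = 1.99×10^-7 s⁻¹.
√((Cω)² + λ²) = √((1.04)² + 3.42²) = 3.58 W/(m²·K).
Amplitude A = F₀ / √((Cω)²+λ²) = 74.1 / 3.58 = 20.7 K.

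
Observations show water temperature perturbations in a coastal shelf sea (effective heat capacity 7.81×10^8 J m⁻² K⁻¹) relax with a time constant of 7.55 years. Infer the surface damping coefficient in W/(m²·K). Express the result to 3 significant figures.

3.28

Areal heat capacity C = 7.81×10^8 J m⁻² K⁻¹ (given).
τ = 7.55 years = 2.38×10^8 s.
λ = C / τ = 7.81×10^8 / 2.38×10^8 = 3.28 W/(m²·K).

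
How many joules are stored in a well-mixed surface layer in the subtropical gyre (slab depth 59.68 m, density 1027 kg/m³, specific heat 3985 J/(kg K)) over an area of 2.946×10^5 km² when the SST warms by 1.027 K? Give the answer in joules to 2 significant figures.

7.4×10^19 J

Areal heat capacity C = ρ c_p D = 1027 × 3985 × 59.68 = 2.44×10^8 J/(m^2 K).
Heat per unit area: q = C ΔT = 2.44×10^8 × 1.027 = 2.51×10^8 J/m².
Total heat: Q = q × A = 2.51×10^8 × (2.946×10^5 × 10⁶ m²) = 7.39×10^19 J.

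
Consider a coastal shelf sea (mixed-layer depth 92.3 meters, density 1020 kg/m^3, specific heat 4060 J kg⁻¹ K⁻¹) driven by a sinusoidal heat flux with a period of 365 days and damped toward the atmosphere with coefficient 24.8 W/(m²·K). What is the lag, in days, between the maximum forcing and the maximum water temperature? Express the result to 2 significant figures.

73 days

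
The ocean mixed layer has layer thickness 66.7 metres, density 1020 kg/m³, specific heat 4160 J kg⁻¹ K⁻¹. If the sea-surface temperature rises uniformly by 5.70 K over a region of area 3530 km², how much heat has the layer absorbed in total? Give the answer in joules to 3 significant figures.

5.69×10^18 J

Areal heat capacity C = ρ c_p D = 1020 × 4160 × 66.7 = 2.83×10^8 J/(m²·K).
Heat per unit area: q = C ΔT = 2.83×10^8 × 5.70 = 1.61×10^9 J/m².
Total heat: Q = q × A = 1.61×10^9 × (3530 × 10⁶ m²) = 5.69×10^18 J.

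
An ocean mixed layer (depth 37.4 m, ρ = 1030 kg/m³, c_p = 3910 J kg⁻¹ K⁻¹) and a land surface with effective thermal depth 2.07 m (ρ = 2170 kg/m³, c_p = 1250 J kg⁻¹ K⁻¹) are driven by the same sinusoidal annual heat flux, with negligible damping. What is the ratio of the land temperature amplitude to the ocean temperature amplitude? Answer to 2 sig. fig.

C_ocean = 1030 × 3910 × 37.4 = 1.51×10^8 J/(m²·K).
C_land = 2170 × 1250 × 2.07 = 5.61×10^6 J/(m²·K).
Undamped amplitude ∝ 1/C, so A_land/A_ocean = C_ocean/C_land = 26.8.

27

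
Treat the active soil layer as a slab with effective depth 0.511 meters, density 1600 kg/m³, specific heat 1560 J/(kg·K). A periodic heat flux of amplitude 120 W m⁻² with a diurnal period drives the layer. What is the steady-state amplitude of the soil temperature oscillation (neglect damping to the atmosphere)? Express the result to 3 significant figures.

Areal heat capacity C = ρ c_p D = 1600 × 1560 × 0.511 = 1.28×10^6 J/(m^2 K).
Angular frequency ω = 2π / T = 2π / 86400 s = 7.27×10^-5 s⁻¹.
Cω = 1.28×10^6 × 7.27×10^-5 = 92.8 W/(m²·K).
Amplitude A = F₀ / (Cω) = 120 / 92.8 = 1.29 K.

1.29 K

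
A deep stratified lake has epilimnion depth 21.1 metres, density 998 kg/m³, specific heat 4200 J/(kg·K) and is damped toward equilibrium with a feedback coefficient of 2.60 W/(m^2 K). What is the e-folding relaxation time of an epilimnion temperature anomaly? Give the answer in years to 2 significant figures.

1.1 years

Areal heat capacity C = ρ c_p D = 998 × 4200 × 21.1 = 8.84×10^7 J/(m^2 K).
Relaxation time τ = C / λ = 8.84×10^7 / 2.60 = 3.40×10^7 s.
In years: 3.40×10^7 s / (3.156×10^7 s/year) = 1.08 years.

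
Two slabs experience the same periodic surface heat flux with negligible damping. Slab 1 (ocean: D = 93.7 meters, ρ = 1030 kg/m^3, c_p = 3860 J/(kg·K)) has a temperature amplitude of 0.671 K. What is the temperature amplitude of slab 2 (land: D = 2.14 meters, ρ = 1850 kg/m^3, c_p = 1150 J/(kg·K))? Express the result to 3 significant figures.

C_ocean = 3.73×10^8 J/(m²·K); C_land = 4.55×10^6 J/(m²·K).
A ∝ 1/C ⇒ A_land = A_ocean × C_ocean/C_land = 0.671 × 81.8 = 54.9 K.

54.9 K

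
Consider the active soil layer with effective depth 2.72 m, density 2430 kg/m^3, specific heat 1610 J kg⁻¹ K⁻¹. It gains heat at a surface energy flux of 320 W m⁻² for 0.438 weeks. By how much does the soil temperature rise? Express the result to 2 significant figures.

8.0 K

Areal heat capacity C = ρ c_p D = 2430 × 1610 × 2.72 = 1.06×10^7 J/(m²·K).
Net heat input Q = F Δt = 320 × (0.438 weeks × 6.048×10^5 s/week) = 8.48×10^7 J/m².
ΔT = Q / C = 8.48×10^7 / 1.06×10^7 = 7.97 K.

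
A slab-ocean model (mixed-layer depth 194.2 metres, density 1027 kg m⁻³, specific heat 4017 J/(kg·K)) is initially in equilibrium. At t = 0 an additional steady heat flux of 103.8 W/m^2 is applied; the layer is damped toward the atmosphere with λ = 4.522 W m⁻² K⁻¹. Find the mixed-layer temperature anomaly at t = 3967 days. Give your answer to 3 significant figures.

19.6 K

Areal heat capacity C = ρ c_p D = 1027 × 4017 × 194.2 = 8.01×10^8 J m⁻² K⁻¹.
τ = C / λ = 8.01×10^8 / 4.522 = 1.77×10^8 s.
Equilibrium anomaly ΔT_eq = F / λ = 103.8 / 4.522 = 23.0 K.
t = 3967 days = 3.43×10^8 s, so t/τ = 1.93.
ΔT(t) = ΔT_eq (1 − e^(−t/τ)) = 23.0 × (1 − e^−1.93) = 19.6 K.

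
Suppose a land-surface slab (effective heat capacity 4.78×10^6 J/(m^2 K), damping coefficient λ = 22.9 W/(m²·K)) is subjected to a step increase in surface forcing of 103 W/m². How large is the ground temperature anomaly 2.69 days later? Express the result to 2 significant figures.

3.0 K

Areal heat capacity C = 4.78×10^6 J/(m^2 K) (given).
τ = C / λ = 4.78×10^6 / 22.9 = 2.09×10^5 s.
Equilibrium anomaly ΔT_eq = F / λ = 103 / 22.9 = 4.50 K.
t = 2.69 days = 2.32×10^5 s, so t/τ = 1.11.
ΔT(t) = ΔT_eq (1 − e^(−t/τ)) = 4.50 × (1 − e^−1.11) = 3.02 K.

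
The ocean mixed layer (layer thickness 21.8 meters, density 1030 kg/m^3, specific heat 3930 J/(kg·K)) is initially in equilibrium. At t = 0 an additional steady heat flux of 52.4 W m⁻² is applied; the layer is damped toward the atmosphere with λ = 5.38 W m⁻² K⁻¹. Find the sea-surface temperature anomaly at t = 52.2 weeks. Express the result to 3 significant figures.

8.32 K

Areal heat capacity C = ρ c_p D = 1030 × 3930 × 21.8 = 8.82×10^7 J/(m^2 K).
τ = C / λ = 8.82×10^7 / 5.38 = 1.64×10^7 s.
Equilibrium anomaly ΔT_eq = F / λ = 52.4 / 5.38 = 9.74 K.
t = 52.2 weeks = 3.16×10^7 s, so t/τ = 1.92.
ΔT(t) = ΔT_eq (1 − e^(−t/τ)) = 9.74 × (1 − e^−1.92) = 8.32 K.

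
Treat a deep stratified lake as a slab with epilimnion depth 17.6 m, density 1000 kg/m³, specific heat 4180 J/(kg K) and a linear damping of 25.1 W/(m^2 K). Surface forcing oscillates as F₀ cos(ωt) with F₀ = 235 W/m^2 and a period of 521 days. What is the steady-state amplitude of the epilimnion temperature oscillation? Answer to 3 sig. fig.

8.67 K

Areal heat capacity C = ρ c_p D = 1000 × 4180 × 17.6 = 7.36×10^7 J m⁻² K⁻¹.
Angular frequency ω = 2π / T = 2π / 4.50×10^7 s = 1.40×10^-7 s⁻¹.
√((Cω)² + λ²) = √((10.3)² + 25.1²) = 27.1 W/(m²·K).
Amplitude A = F₀ / √((Cω)²+λ²) = 235 / 27.1 = 8.67 K.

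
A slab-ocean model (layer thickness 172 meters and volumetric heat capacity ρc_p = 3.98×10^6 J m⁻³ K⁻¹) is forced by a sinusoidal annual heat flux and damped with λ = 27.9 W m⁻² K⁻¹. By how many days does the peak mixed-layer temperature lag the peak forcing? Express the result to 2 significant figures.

Areal heat capacity C = ρc_p × D = 3.98×10^6 × 172 = 6.85×10^8 J m⁻² K⁻¹.
ω = 2π / 3.15×10^7 s = 1.99×10^-7 s⁻¹.
Phase lag φ = arctan(Cω/λ) = arctan(136/27.9) = 1.37 rad.
Time lag = φ / ω = 1.37 / 1.99×10^-7 = 6.87×10^6 s = 79.5 days.

80 days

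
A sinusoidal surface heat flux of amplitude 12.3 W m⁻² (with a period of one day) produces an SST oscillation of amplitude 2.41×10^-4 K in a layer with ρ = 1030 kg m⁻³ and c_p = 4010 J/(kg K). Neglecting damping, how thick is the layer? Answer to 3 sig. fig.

ω = 2π / 86400 s = 7.27×10^-5 s⁻¹.
Required C = F₀ / (A ω) = 12.3 / (2.41×10^-4 × 7.27×10^-5) = 7.02×10^8 J/(m²·K).
D = C / (ρ c_p) = 7.02×10^8 / (1030 × 4010) = 170 m.

170 m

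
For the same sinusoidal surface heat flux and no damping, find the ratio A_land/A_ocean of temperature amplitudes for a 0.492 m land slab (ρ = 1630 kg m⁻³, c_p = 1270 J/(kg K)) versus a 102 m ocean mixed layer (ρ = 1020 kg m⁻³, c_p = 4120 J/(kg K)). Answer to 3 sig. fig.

421

C_ocean = 1020 × 4120 × 102 = 4.29×10^8 J/(m²·K).
C_land = 1630 × 1270 × 0.492 = 1.02×10^6 J/(m²·K).
Undamped amplitude ∝ 1/C, so A_land/A_ocean = C_ocean/C_land = 421.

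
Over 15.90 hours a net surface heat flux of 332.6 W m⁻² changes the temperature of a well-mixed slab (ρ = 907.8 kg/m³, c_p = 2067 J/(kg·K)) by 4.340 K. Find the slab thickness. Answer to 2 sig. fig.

2.3 m

Heat input Q = F Δt = 332.6 × 57200 s = 1.90×10^7 J/m².
Required areal heat capacity C = Q / ΔT = 4.39×10^6 J/(m²·K).
Depth D = C / (ρ c_p) = 4.39×10^6 / (907.8 × 2067) = 2.34 m.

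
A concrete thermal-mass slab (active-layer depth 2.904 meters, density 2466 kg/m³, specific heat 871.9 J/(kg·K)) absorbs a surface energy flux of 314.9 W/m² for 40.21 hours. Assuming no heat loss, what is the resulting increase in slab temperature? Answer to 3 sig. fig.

7.30 K

Areal heat capacity C = ρ c_p D = 2466 × 871.9 × 2.904 = 6.24×10^6 J/(m^2 K).
Net heat input Q = F Δt = 314.9 × (40.21 hours × 3600 s/hour) = 4.56×10^7 J/m².
ΔT = Q / C = 4.56×10^7 / 6.24×10^6 = 7.30 K.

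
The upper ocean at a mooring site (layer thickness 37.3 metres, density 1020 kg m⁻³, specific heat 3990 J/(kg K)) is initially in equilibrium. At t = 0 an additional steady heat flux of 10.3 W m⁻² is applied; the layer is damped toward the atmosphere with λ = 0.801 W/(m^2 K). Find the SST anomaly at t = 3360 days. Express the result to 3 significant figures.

10.1 K

Areal heat capacity C = ρ c_p D = 1020 × 3990 × 37.3 = 1.52×10^8 J m⁻² K⁻¹.
τ = C / λ = 1.52×10^8 / 0.801 = 1.90×10^8 s.
Equilibrium anomaly ΔT_eq = F / λ = 10.3 / 0.801 = 12.9 K.
t = 3360 days = 2.90×10^8 s, so t/τ = 1.53.
ΔT(t) = ΔT_eq (1 − e^(−t/τ)) = 12.9 × (1 − e^−1.53) = 10.1 K.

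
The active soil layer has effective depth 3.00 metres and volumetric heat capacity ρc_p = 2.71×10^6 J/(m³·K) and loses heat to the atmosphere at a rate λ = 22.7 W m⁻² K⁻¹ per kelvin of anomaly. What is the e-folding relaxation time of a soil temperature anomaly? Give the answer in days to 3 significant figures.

Areal heat capacity C = ρc_p × D = 2.71×10^6 × 3.00 = 8.13×10^6 J m⁻² K⁻¹.
Relaxation time τ = C / λ = 8.13×10^6 / 22.7 = 3.58×10^5 s.
In days: 3.58×10^5 s / (86400 s/day) = 4.15 days.

4.15 days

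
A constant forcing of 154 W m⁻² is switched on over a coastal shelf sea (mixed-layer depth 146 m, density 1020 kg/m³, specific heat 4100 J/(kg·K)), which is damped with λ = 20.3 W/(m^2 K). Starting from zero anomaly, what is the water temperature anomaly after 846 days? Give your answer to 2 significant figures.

6.9 K

Areal heat capacity C = ρ c_p D = 1020 × 4100 × 146 = 6.11×10^8 J/(m^2 K).
τ = C / λ = 6.11×10^8 / 20.3 = 3.01×10^7 s.
Equilibrium anomaly ΔT_eq = F / λ = 154 / 20.3 = 7.59 K.
t = 846 days = 7.31×10^7 s, so t/τ = 2.43.
ΔT(t) = ΔT_eq (1 − e^(−t/τ)) = 7.59 × (1 − e^−2.43) = 6.92 K.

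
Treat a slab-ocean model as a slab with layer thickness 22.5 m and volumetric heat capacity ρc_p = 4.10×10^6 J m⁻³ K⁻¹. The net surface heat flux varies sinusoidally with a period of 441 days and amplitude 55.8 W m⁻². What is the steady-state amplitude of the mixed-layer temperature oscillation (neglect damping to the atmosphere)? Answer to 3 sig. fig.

Areal heat capacity C = ρc_p × D = 4.10×10^6 × 22.5 = 9.23×10^7 J/(m²·K).
Angular frequency ω = 2π / T = 2π / 3.81×10^7 s = 1.65×10^-7 s⁻¹.
Cω = 9.23×10^7 × 1.65×10^-7 = 15.2 W/(m²·K).
Amplitude A = F₀ / (Cω) = 55.8 / 15.2 = 3.67 K.

3.67 K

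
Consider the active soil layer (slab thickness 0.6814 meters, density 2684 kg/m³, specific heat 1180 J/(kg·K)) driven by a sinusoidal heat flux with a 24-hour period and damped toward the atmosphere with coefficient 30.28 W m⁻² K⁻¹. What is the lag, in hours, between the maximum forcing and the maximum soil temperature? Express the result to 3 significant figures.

Areal heat capacity C = ρ c_p D = 2684 × 1180 × 0.6814 = 2.16×10^6 J/(m^2 K).
ω = 2π / 86400 s = 7.27×10^-5 s⁻¹.
Phase lag φ = arctan(Cω/λ) = arctan(157/30.28) = 1.38 rad.
Time lag = φ / ω = 1.38 / 7.27×10^-5 = 19000 s = 5.27 hours.

5.27 hours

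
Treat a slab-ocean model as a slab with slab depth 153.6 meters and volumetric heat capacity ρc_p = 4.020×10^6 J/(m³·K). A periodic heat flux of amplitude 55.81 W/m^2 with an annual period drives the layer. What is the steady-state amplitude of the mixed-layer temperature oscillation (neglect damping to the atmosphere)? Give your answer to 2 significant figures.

0.45 K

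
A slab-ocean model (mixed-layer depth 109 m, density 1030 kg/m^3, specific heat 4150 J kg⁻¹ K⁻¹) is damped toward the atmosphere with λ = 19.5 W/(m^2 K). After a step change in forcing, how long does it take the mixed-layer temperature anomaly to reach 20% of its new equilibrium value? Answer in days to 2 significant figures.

Areal heat capacity C = ρ c_p D = 1030 × 4150 × 109 = 4.66×10^8 J m⁻² K⁻¹.
τ = C / λ = 4.66×10^8 / 19.5 = 2.39×10^7 s.
Fraction reached: 1 − e^(−t/τ) = 0.20 ⇒ t = −τ ln(1 − 0.20) = τ × 0.223.
t = 5.33×10^6 s = 61.7 days.

62 days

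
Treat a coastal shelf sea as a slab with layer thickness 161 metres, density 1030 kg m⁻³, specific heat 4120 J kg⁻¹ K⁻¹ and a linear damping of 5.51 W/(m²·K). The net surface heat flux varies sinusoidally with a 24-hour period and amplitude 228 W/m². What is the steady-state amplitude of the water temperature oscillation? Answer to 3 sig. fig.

Areal heat capacity C = ρ c_p D = 1030 × 4120 × 161 = 6.83×10^8 J/(m^2 K).
Angular frequency ω = 2π / T = 2π / 86400 s = 7.27×10^-5 s⁻¹.
√((Cω)² + λ²) = √((49700)² + 5.51²) = 49700 W/(m²·K).
Amplitude A = F₀ / √((Cω)²+λ²) = 228 / 49700 = 0.00459 K.

0.00459 K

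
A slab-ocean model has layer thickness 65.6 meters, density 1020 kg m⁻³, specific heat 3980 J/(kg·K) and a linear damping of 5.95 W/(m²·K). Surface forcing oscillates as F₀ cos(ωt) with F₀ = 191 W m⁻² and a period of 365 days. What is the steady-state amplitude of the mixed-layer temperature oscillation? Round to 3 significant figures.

3.58 K

Areal heat capacity C = ρ c_p D = 1020 × 3980 × 65.6 = 2.66×10^8 J/(m²·K).
Angular frequency ω = 2π / T = 2π / 3.15×10^7 s = 1.99×10^-7 s⁻¹.
√((Cω)² + λ²) = √((53.1)² + 5.95²) = 53.4 W/(m²·K).
Amplitude A = F₀ / √((Cω)²+λ²) = 191 / 53.4 = 3.58 K.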